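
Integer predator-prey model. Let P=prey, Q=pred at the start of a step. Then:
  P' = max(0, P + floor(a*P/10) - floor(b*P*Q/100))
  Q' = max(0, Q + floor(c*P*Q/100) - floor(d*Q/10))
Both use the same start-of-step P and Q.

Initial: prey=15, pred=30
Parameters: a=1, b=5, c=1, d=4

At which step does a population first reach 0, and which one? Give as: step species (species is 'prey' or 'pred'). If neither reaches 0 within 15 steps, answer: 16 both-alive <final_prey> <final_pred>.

Answer: 1 prey

Derivation:
Step 1: prey: 15+1-22=0; pred: 30+4-12=22
First extinction: prey at step 1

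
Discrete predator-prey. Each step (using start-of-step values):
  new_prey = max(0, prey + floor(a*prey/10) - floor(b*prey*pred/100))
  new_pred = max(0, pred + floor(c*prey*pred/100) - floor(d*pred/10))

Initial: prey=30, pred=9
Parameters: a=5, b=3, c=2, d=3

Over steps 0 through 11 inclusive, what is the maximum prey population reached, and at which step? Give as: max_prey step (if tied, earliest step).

Answer: 42 2

Derivation:
Step 1: prey: 30+15-8=37; pred: 9+5-2=12
Step 2: prey: 37+18-13=42; pred: 12+8-3=17
Step 3: prey: 42+21-21=42; pred: 17+14-5=26
Step 4: prey: 42+21-32=31; pred: 26+21-7=40
Step 5: prey: 31+15-37=9; pred: 40+24-12=52
Step 6: prey: 9+4-14=0; pred: 52+9-15=46
Step 7: prey: 0+0-0=0; pred: 46+0-13=33
Step 8: prey: 0+0-0=0; pred: 33+0-9=24
Step 9: prey: 0+0-0=0; pred: 24+0-7=17
Step 10: prey: 0+0-0=0; pred: 17+0-5=12
Step 11: prey: 0+0-0=0; pred: 12+0-3=9
Max prey = 42 at step 2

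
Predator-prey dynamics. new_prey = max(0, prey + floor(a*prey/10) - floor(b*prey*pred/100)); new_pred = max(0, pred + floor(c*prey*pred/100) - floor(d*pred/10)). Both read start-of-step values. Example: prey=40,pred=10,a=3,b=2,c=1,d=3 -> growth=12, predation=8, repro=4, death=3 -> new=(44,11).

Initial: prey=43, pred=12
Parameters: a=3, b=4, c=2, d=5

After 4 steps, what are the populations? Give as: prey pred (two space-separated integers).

Step 1: prey: 43+12-20=35; pred: 12+10-6=16
Step 2: prey: 35+10-22=23; pred: 16+11-8=19
Step 3: prey: 23+6-17=12; pred: 19+8-9=18
Step 4: prey: 12+3-8=7; pred: 18+4-9=13

Answer: 7 13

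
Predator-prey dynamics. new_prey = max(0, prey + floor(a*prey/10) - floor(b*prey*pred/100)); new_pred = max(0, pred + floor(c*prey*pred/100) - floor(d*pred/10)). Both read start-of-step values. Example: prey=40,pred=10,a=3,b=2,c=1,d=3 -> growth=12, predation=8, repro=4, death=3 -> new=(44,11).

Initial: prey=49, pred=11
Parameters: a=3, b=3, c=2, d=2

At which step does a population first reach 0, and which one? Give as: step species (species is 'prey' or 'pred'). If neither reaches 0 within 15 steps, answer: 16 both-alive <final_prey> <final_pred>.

Answer: 4 prey

Derivation:
Step 1: prey: 49+14-16=47; pred: 11+10-2=19
Step 2: prey: 47+14-26=35; pred: 19+17-3=33
Step 3: prey: 35+10-34=11; pred: 33+23-6=50
Step 4: prey: 11+3-16=0; pred: 50+11-10=51
First extinction: prey at step 4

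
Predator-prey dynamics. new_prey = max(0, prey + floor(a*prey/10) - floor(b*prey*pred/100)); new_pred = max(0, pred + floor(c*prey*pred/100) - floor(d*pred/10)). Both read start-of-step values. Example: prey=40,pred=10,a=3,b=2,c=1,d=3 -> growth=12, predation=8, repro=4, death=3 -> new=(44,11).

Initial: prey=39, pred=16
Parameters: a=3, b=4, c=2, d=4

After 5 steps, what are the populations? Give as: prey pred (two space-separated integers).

Answer: 1 8

Derivation:
Step 1: prey: 39+11-24=26; pred: 16+12-6=22
Step 2: prey: 26+7-22=11; pred: 22+11-8=25
Step 3: prey: 11+3-11=3; pred: 25+5-10=20
Step 4: prey: 3+0-2=1; pred: 20+1-8=13
Step 5: prey: 1+0-0=1; pred: 13+0-5=8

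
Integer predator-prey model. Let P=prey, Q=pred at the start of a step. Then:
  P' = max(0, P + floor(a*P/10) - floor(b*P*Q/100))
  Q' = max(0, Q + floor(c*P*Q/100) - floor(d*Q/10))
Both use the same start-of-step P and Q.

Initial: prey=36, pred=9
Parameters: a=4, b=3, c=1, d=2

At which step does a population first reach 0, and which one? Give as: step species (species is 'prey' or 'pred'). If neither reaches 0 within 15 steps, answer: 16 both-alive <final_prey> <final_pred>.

Step 1: prey: 36+14-9=41; pred: 9+3-1=11
Step 2: prey: 41+16-13=44; pred: 11+4-2=13
Step 3: prey: 44+17-17=44; pred: 13+5-2=16
Step 4: prey: 44+17-21=40; pred: 16+7-3=20
Step 5: prey: 40+16-24=32; pred: 20+8-4=24
Step 6: prey: 32+12-23=21; pred: 24+7-4=27
Step 7: prey: 21+8-17=12; pred: 27+5-5=27
Step 8: prey: 12+4-9=7; pred: 27+3-5=25
Step 9: prey: 7+2-5=4; pred: 25+1-5=21
Step 10: prey: 4+1-2=3; pred: 21+0-4=17
Step 11: prey: 3+1-1=3; pred: 17+0-3=14
Step 12: prey: 3+1-1=3; pred: 14+0-2=12
Step 13: prey: 3+1-1=3; pred: 12+0-2=10
Step 14: prey: 3+1-0=4; pred: 10+0-2=8
Step 15: prey: 4+1-0=5; pred: 8+0-1=7
No extinction within 15 steps

Answer: 16 both-alive 5 7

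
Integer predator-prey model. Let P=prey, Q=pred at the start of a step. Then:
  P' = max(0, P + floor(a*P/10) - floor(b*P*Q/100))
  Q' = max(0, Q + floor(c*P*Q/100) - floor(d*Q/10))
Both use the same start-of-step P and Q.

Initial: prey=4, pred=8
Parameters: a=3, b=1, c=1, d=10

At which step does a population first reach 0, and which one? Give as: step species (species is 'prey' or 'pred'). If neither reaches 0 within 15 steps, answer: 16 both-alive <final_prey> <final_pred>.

Answer: 1 pred

Derivation:
Step 1: prey: 4+1-0=5; pred: 8+0-8=0
First extinction: pred at step 1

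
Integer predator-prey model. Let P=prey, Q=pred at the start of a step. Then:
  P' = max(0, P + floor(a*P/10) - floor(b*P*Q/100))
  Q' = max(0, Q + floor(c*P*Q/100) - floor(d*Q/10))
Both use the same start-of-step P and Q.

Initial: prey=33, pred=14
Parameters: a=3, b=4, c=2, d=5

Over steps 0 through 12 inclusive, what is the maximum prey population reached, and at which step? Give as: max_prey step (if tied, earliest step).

Answer: 39 12

Derivation:
Step 1: prey: 33+9-18=24; pred: 14+9-7=16
Step 2: prey: 24+7-15=16; pred: 16+7-8=15
Step 3: prey: 16+4-9=11; pred: 15+4-7=12
Step 4: prey: 11+3-5=9; pred: 12+2-6=8
Step 5: prey: 9+2-2=9; pred: 8+1-4=5
Step 6: prey: 9+2-1=10; pred: 5+0-2=3
Step 7: prey: 10+3-1=12; pred: 3+0-1=2
Step 8: prey: 12+3-0=15; pred: 2+0-1=1
Step 9: prey: 15+4-0=19; pred: 1+0-0=1
Step 10: prey: 19+5-0=24; pred: 1+0-0=1
Step 11: prey: 24+7-0=31; pred: 1+0-0=1
Step 12: prey: 31+9-1=39; pred: 1+0-0=1
Max prey = 39 at step 12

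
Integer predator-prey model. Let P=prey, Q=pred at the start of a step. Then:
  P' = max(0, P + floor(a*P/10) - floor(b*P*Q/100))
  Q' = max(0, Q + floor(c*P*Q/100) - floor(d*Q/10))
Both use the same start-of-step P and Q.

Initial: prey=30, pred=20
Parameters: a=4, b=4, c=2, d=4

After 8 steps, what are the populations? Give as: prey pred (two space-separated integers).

Answer: 7 2

Derivation:
Step 1: prey: 30+12-24=18; pred: 20+12-8=24
Step 2: prey: 18+7-17=8; pred: 24+8-9=23
Step 3: prey: 8+3-7=4; pred: 23+3-9=17
Step 4: prey: 4+1-2=3; pred: 17+1-6=12
Step 5: prey: 3+1-1=3; pred: 12+0-4=8
Step 6: prey: 3+1-0=4; pred: 8+0-3=5
Step 7: prey: 4+1-0=5; pred: 5+0-2=3
Step 8: prey: 5+2-0=7; pred: 3+0-1=2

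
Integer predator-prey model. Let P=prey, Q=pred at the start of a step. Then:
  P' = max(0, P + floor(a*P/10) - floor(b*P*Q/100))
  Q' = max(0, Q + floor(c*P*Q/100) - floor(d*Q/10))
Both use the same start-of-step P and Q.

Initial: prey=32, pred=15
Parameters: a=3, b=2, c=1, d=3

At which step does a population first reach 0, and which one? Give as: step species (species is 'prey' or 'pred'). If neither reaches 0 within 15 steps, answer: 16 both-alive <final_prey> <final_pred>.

Answer: 16 both-alive 32 15

Derivation:
Step 1: prey: 32+9-9=32; pred: 15+4-4=15
Steps 2-15: state stable at prey=32, pred=15 (no change)
No extinction within 15 steps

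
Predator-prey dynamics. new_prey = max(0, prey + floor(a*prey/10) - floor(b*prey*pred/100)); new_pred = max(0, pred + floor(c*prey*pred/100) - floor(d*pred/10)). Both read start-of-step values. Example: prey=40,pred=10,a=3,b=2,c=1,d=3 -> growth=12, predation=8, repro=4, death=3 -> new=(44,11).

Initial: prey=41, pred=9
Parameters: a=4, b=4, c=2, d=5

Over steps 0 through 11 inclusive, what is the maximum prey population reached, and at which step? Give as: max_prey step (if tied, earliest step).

Answer: 43 1

Derivation:
Step 1: prey: 41+16-14=43; pred: 9+7-4=12
Step 2: prey: 43+17-20=40; pred: 12+10-6=16
Step 3: prey: 40+16-25=31; pred: 16+12-8=20
Step 4: prey: 31+12-24=19; pred: 20+12-10=22
Step 5: prey: 19+7-16=10; pred: 22+8-11=19
Step 6: prey: 10+4-7=7; pred: 19+3-9=13
Step 7: prey: 7+2-3=6; pred: 13+1-6=8
Step 8: prey: 6+2-1=7; pred: 8+0-4=4
Step 9: prey: 7+2-1=8; pred: 4+0-2=2
Step 10: prey: 8+3-0=11; pred: 2+0-1=1
Step 11: prey: 11+4-0=15; pred: 1+0-0=1
Max prey = 43 at step 1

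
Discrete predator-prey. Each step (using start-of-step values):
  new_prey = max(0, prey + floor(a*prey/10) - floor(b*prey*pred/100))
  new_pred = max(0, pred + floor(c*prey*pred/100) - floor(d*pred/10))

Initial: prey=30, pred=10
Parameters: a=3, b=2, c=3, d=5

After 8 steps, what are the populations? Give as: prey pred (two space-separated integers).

Step 1: prey: 30+9-6=33; pred: 10+9-5=14
Step 2: prey: 33+9-9=33; pred: 14+13-7=20
Step 3: prey: 33+9-13=29; pred: 20+19-10=29
Step 4: prey: 29+8-16=21; pred: 29+25-14=40
Step 5: prey: 21+6-16=11; pred: 40+25-20=45
Step 6: prey: 11+3-9=5; pred: 45+14-22=37
Step 7: prey: 5+1-3=3; pred: 37+5-18=24
Step 8: prey: 3+0-1=2; pred: 24+2-12=14

Answer: 2 14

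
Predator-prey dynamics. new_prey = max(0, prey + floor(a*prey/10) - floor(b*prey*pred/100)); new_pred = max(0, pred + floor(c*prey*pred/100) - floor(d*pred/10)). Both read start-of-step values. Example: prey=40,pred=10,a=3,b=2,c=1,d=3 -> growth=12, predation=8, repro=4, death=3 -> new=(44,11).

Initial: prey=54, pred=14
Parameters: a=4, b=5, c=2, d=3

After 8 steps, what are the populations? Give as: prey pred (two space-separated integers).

Answer: 0 6

Derivation:
Step 1: prey: 54+21-37=38; pred: 14+15-4=25
Step 2: prey: 38+15-47=6; pred: 25+19-7=37
Step 3: prey: 6+2-11=0; pred: 37+4-11=30
Step 4: prey: 0+0-0=0; pred: 30+0-9=21
Step 5: prey: 0+0-0=0; pred: 21+0-6=15
Step 6: prey: 0+0-0=0; pred: 15+0-4=11
Step 7: prey: 0+0-0=0; pred: 11+0-3=8
Step 8: prey: 0+0-0=0; pred: 8+0-2=6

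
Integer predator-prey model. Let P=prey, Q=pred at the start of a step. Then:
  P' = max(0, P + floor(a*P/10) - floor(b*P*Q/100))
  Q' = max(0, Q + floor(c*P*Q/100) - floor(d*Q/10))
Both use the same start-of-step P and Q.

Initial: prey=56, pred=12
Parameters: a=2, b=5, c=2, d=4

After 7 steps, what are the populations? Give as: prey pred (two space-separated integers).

Step 1: prey: 56+11-33=34; pred: 12+13-4=21
Step 2: prey: 34+6-35=5; pred: 21+14-8=27
Step 3: prey: 5+1-6=0; pred: 27+2-10=19
Step 4: prey: 0+0-0=0; pred: 19+0-7=12
Step 5: prey: 0+0-0=0; pred: 12+0-4=8
Step 6: prey: 0+0-0=0; pred: 8+0-3=5
Step 7: prey: 0+0-0=0; pred: 5+0-2=3

Answer: 0 3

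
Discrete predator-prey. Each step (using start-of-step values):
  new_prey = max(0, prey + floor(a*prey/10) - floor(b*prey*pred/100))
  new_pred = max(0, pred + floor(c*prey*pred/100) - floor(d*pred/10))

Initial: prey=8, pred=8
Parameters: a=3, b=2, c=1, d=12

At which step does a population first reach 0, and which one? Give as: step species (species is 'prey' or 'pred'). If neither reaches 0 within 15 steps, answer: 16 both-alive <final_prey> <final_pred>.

Step 1: prey: 8+2-1=9; pred: 8+0-9=0
First extinction: pred at step 1

Answer: 1 pred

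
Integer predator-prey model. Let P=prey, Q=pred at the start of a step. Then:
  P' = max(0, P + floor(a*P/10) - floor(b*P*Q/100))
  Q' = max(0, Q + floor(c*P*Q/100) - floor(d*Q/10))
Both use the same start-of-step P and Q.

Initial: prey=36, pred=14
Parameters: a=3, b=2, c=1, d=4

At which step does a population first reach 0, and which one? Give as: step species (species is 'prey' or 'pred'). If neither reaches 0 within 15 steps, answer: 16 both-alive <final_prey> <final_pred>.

Answer: 16 both-alive 36 14

Derivation:
Step 1: prey: 36+10-10=36; pred: 14+5-5=14
Steps 2-15: state stable at prey=36, pred=14 (no change)
No extinction within 15 steps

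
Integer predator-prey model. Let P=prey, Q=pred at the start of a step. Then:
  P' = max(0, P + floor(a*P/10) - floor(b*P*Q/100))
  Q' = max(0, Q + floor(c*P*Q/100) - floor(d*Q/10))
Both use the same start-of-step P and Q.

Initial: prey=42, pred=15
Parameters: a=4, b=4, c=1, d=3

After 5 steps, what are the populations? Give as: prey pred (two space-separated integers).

Answer: 11 11

Derivation:
Step 1: prey: 42+16-25=33; pred: 15+6-4=17
Step 2: prey: 33+13-22=24; pred: 17+5-5=17
Step 3: prey: 24+9-16=17; pred: 17+4-5=16
Step 4: prey: 17+6-10=13; pred: 16+2-4=14
Step 5: prey: 13+5-7=11; pred: 14+1-4=11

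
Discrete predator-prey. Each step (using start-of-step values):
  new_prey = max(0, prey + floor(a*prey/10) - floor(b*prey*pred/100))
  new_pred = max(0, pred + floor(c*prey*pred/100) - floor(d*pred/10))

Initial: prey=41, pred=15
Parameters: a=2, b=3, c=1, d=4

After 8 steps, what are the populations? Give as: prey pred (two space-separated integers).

Step 1: prey: 41+8-18=31; pred: 15+6-6=15
Step 2: prey: 31+6-13=24; pred: 15+4-6=13
Step 3: prey: 24+4-9=19; pred: 13+3-5=11
Step 4: prey: 19+3-6=16; pred: 11+2-4=9
Step 5: prey: 16+3-4=15; pred: 9+1-3=7
Step 6: prey: 15+3-3=15; pred: 7+1-2=6
Step 7: prey: 15+3-2=16; pred: 6+0-2=4
Step 8: prey: 16+3-1=18; pred: 4+0-1=3

Answer: 18 3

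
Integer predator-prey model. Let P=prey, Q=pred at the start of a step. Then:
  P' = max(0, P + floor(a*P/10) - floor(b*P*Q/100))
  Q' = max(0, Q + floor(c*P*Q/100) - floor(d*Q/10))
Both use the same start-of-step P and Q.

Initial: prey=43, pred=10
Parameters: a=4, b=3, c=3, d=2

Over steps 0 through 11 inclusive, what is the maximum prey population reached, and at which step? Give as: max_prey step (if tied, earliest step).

Step 1: prey: 43+17-12=48; pred: 10+12-2=20
Step 2: prey: 48+19-28=39; pred: 20+28-4=44
Step 3: prey: 39+15-51=3; pred: 44+51-8=87
Step 4: prey: 3+1-7=0; pred: 87+7-17=77
Step 5: prey: 0+0-0=0; pred: 77+0-15=62
Step 6: prey: 0+0-0=0; pred: 62+0-12=50
Step 7: prey: 0+0-0=0; pred: 50+0-10=40
Step 8: prey: 0+0-0=0; pred: 40+0-8=32
Step 9: prey: 0+0-0=0; pred: 32+0-6=26
Step 10: prey: 0+0-0=0; pred: 26+0-5=21
Step 11: prey: 0+0-0=0; pred: 21+0-4=17
Max prey = 48 at step 1

Answer: 48 1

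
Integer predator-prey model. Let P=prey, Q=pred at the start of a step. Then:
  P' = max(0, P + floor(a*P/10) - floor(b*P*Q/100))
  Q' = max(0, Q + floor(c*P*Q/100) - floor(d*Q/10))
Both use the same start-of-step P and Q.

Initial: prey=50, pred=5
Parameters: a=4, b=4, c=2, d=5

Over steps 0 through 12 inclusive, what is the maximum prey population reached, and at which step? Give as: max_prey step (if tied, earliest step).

Answer: 65 2

Derivation:
Step 1: prey: 50+20-10=60; pred: 5+5-2=8
Step 2: prey: 60+24-19=65; pred: 8+9-4=13
Step 3: prey: 65+26-33=58; pred: 13+16-6=23
Step 4: prey: 58+23-53=28; pred: 23+26-11=38
Step 5: prey: 28+11-42=0; pred: 38+21-19=40
Step 6: prey: 0+0-0=0; pred: 40+0-20=20
Step 7: prey: 0+0-0=0; pred: 20+0-10=10
Step 8: prey: 0+0-0=0; pred: 10+0-5=5
Step 9: prey: 0+0-0=0; pred: 5+0-2=3
Step 10: prey: 0+0-0=0; pred: 3+0-1=2
Step 11: prey: 0+0-0=0; pred: 2+0-1=1
Step 12: prey: 0+0-0=0; pred: 1+0-0=1
Max prey = 65 at step 2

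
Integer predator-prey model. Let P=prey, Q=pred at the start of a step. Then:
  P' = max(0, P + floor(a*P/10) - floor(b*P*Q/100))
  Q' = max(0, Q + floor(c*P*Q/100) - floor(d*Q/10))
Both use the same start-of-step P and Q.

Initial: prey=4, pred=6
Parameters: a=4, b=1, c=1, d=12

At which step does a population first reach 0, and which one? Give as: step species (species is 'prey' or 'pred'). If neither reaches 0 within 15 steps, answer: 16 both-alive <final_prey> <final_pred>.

Step 1: prey: 4+1-0=5; pred: 6+0-7=0
First extinction: pred at step 1

Answer: 1 pred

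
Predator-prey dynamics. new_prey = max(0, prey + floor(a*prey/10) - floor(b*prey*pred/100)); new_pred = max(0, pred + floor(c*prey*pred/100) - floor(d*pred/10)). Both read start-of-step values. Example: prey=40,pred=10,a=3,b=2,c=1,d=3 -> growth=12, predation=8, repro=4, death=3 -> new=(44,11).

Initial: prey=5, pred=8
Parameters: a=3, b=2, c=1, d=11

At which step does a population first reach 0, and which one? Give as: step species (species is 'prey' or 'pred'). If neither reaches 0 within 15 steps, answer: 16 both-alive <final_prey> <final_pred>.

Step 1: prey: 5+1-0=6; pred: 8+0-8=0
First extinction: pred at step 1

Answer: 1 pred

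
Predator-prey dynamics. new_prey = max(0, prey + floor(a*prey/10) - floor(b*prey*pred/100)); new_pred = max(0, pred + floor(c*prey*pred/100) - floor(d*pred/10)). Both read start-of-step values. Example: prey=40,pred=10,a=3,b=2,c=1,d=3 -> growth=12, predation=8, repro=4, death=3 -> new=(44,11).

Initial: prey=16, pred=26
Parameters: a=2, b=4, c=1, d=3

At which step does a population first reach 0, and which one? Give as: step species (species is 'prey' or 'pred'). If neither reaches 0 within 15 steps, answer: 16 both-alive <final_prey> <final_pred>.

Step 1: prey: 16+3-16=3; pred: 26+4-7=23
Step 2: prey: 3+0-2=1; pred: 23+0-6=17
Step 3: prey: 1+0-0=1; pred: 17+0-5=12
Step 4: prey: 1+0-0=1; pred: 12+0-3=9
Step 5: prey: 1+0-0=1; pred: 9+0-2=7
Step 6: prey: 1+0-0=1; pred: 7+0-2=5
Step 7: prey: 1+0-0=1; pred: 5+0-1=4
Step 8: prey: 1+0-0=1; pred: 4+0-1=3
Step 9: prey: 1+0-0=1; pred: 3+0-0=3
Steps 10-15: state stable at prey=1, pred=3 (no change)
No extinction within 15 steps

Answer: 16 both-alive 1 3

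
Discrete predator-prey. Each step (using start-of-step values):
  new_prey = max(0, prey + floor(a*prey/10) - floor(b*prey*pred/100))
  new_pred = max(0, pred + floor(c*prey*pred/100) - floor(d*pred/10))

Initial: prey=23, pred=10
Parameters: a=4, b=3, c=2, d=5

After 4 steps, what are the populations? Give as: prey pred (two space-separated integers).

Answer: 37 11

Derivation:
Step 1: prey: 23+9-6=26; pred: 10+4-5=9
Step 2: prey: 26+10-7=29; pred: 9+4-4=9
Step 3: prey: 29+11-7=33; pred: 9+5-4=10
Step 4: prey: 33+13-9=37; pred: 10+6-5=11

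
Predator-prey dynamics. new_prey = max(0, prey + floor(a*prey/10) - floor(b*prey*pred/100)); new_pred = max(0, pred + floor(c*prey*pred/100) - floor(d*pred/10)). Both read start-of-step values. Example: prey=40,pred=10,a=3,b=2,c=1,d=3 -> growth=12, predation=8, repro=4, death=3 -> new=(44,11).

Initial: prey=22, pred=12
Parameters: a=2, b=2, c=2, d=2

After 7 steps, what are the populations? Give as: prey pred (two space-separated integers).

Step 1: prey: 22+4-5=21; pred: 12+5-2=15
Step 2: prey: 21+4-6=19; pred: 15+6-3=18
Step 3: prey: 19+3-6=16; pred: 18+6-3=21
Step 4: prey: 16+3-6=13; pred: 21+6-4=23
Step 5: prey: 13+2-5=10; pred: 23+5-4=24
Step 6: prey: 10+2-4=8; pred: 24+4-4=24
Step 7: prey: 8+1-3=6; pred: 24+3-4=23

Answer: 6 23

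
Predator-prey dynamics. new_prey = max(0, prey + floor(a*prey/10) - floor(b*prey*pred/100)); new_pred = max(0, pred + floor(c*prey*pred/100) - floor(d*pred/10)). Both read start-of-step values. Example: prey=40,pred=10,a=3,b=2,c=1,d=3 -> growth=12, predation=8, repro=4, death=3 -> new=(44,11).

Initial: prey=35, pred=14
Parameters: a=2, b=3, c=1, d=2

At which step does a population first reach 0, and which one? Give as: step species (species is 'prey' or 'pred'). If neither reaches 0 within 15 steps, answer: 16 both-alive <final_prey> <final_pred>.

Answer: 16 both-alive 9 4

Derivation:
Step 1: prey: 35+7-14=28; pred: 14+4-2=16
Step 2: prey: 28+5-13=20; pred: 16+4-3=17
Step 3: prey: 20+4-10=14; pred: 17+3-3=17
Step 4: prey: 14+2-7=9; pred: 17+2-3=16
Step 5: prey: 9+1-4=6; pred: 16+1-3=14
Step 6: prey: 6+1-2=5; pred: 14+0-2=12
Step 7: prey: 5+1-1=5; pred: 12+0-2=10
Step 8: prey: 5+1-1=5; pred: 10+0-2=8
Step 9: prey: 5+1-1=5; pred: 8+0-1=7
Step 10: prey: 5+1-1=5; pred: 7+0-1=6
Step 11: prey: 5+1-0=6; pred: 6+0-1=5
Step 12: prey: 6+1-0=7; pred: 5+0-1=4
Step 13: prey: 7+1-0=8; pred: 4+0-0=4
Step 14: prey: 8+1-0=9; pred: 4+0-0=4
Step 15: prey: 9+1-1=9; pred: 4+0-0=4
No extinction within 15 steps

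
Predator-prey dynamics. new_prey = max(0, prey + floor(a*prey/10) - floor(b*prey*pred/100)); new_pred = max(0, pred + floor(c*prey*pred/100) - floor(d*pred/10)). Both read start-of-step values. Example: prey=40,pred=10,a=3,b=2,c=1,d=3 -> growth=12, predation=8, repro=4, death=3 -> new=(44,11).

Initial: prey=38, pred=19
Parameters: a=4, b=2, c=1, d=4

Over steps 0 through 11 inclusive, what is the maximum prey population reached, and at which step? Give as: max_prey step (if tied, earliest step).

Answer: 44 6

Derivation:
Step 1: prey: 38+15-14=39; pred: 19+7-7=19
Step 2: prey: 39+15-14=40; pred: 19+7-7=19
Step 3: prey: 40+16-15=41; pred: 19+7-7=19
Step 4: prey: 41+16-15=42; pred: 19+7-7=19
Step 5: prey: 42+16-15=43; pred: 19+7-7=19
Step 6: prey: 43+17-16=44; pred: 19+8-7=20
Step 7: prey: 44+17-17=44; pred: 20+8-8=20
Step 8: prey: 44+17-17=44; pred: 20+8-8=20
Step 9: prey: 44+17-17=44; pred: 20+8-8=20
Step 10: prey: 44+17-17=44; pred: 20+8-8=20
Step 11: prey: 44+17-17=44; pred: 20+8-8=20
Max prey = 44 at step 6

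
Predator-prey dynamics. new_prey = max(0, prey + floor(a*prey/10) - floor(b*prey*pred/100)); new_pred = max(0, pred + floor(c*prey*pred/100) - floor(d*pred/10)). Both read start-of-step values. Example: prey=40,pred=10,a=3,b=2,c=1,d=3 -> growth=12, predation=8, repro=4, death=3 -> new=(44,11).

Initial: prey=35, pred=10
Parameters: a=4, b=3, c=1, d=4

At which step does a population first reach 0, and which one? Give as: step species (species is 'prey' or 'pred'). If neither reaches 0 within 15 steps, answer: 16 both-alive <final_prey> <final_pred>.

Step 1: prey: 35+14-10=39; pred: 10+3-4=9
Step 2: prey: 39+15-10=44; pred: 9+3-3=9
Step 3: prey: 44+17-11=50; pred: 9+3-3=9
Step 4: prey: 50+20-13=57; pred: 9+4-3=10
Step 5: prey: 57+22-17=62; pred: 10+5-4=11
Step 6: prey: 62+24-20=66; pred: 11+6-4=13
Step 7: prey: 66+26-25=67; pred: 13+8-5=16
Step 8: prey: 67+26-32=61; pred: 16+10-6=20
Step 9: prey: 61+24-36=49; pred: 20+12-8=24
Step 10: prey: 49+19-35=33; pred: 24+11-9=26
Step 11: prey: 33+13-25=21; pred: 26+8-10=24
Step 12: prey: 21+8-15=14; pred: 24+5-9=20
Step 13: prey: 14+5-8=11; pred: 20+2-8=14
Step 14: prey: 11+4-4=11; pred: 14+1-5=10
Step 15: prey: 11+4-3=12; pred: 10+1-4=7
No extinction within 15 steps

Answer: 16 both-alive 12 7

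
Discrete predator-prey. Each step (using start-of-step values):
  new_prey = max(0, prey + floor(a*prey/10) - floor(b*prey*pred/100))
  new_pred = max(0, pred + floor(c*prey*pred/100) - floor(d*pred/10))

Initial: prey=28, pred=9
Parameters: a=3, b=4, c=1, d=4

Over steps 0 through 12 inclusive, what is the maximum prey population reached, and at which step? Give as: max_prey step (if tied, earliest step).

Step 1: prey: 28+8-10=26; pred: 9+2-3=8
Step 2: prey: 26+7-8=25; pred: 8+2-3=7
Step 3: prey: 25+7-7=25; pred: 7+1-2=6
Step 4: prey: 25+7-6=26; pred: 6+1-2=5
Step 5: prey: 26+7-5=28; pred: 5+1-2=4
Step 6: prey: 28+8-4=32; pred: 4+1-1=4
Step 7: prey: 32+9-5=36; pred: 4+1-1=4
Step 8: prey: 36+10-5=41; pred: 4+1-1=4
Step 9: prey: 41+12-6=47; pred: 4+1-1=4
Step 10: prey: 47+14-7=54; pred: 4+1-1=4
Step 11: prey: 54+16-8=62; pred: 4+2-1=5
Step 12: prey: 62+18-12=68; pred: 5+3-2=6
Max prey = 68 at step 12

Answer: 68 12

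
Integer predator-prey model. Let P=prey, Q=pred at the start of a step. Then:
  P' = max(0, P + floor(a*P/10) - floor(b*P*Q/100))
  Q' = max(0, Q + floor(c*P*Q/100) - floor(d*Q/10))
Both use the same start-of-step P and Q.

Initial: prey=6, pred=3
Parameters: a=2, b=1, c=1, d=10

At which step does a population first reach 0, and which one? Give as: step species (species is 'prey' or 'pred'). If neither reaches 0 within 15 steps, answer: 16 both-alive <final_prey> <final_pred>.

Answer: 1 pred

Derivation:
Step 1: prey: 6+1-0=7; pred: 3+0-3=0
First extinction: pred at step 1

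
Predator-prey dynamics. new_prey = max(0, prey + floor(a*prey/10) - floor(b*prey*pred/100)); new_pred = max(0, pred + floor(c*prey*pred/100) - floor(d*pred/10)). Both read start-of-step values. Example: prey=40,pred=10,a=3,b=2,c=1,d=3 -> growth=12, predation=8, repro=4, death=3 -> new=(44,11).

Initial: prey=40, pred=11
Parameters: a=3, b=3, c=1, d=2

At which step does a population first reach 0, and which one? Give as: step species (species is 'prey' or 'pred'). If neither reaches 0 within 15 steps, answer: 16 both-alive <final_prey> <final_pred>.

Answer: 16 both-alive 7 4

Derivation:
Step 1: prey: 40+12-13=39; pred: 11+4-2=13
Step 2: prey: 39+11-15=35; pred: 13+5-2=16
Step 3: prey: 35+10-16=29; pred: 16+5-3=18
Step 4: prey: 29+8-15=22; pred: 18+5-3=20
Step 5: prey: 22+6-13=15; pred: 20+4-4=20
Step 6: prey: 15+4-9=10; pred: 20+3-4=19
Step 7: prey: 10+3-5=8; pred: 19+1-3=17
Step 8: prey: 8+2-4=6; pred: 17+1-3=15
Step 9: prey: 6+1-2=5; pred: 15+0-3=12
Step 10: prey: 5+1-1=5; pred: 12+0-2=10
Step 11: prey: 5+1-1=5; pred: 10+0-2=8
Step 12: prey: 5+1-1=5; pred: 8+0-1=7
Step 13: prey: 5+1-1=5; pred: 7+0-1=6
Step 14: prey: 5+1-0=6; pred: 6+0-1=5
Step 15: prey: 6+1-0=7; pred: 5+0-1=4
No extinction within 15 steps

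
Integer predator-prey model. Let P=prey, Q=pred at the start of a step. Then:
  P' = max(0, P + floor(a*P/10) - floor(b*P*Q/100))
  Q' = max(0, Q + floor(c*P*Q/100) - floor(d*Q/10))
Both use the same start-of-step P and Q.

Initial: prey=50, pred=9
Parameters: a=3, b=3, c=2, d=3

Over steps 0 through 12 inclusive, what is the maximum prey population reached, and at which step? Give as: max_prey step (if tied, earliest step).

Answer: 52 1

Derivation:
Step 1: prey: 50+15-13=52; pred: 9+9-2=16
Step 2: prey: 52+15-24=43; pred: 16+16-4=28
Step 3: prey: 43+12-36=19; pred: 28+24-8=44
Step 4: prey: 19+5-25=0; pred: 44+16-13=47
Step 5: prey: 0+0-0=0; pred: 47+0-14=33
Step 6: prey: 0+0-0=0; pred: 33+0-9=24
Step 7: prey: 0+0-0=0; pred: 24+0-7=17
Step 8: prey: 0+0-0=0; pred: 17+0-5=12
Step 9: prey: 0+0-0=0; pred: 12+0-3=9
Step 10: prey: 0+0-0=0; pred: 9+0-2=7
Step 11: prey: 0+0-0=0; pred: 7+0-2=5
Step 12: prey: 0+0-0=0; pred: 5+0-1=4
Max prey = 52 at step 1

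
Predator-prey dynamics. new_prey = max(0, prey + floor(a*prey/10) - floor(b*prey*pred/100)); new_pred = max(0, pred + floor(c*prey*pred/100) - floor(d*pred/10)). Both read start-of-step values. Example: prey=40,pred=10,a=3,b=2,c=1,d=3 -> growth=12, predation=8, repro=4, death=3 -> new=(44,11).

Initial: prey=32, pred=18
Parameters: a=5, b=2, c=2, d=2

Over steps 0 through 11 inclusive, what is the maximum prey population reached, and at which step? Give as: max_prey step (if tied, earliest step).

Answer: 37 1

Derivation:
Step 1: prey: 32+16-11=37; pred: 18+11-3=26
Step 2: prey: 37+18-19=36; pred: 26+19-5=40
Step 3: prey: 36+18-28=26; pred: 40+28-8=60
Step 4: prey: 26+13-31=8; pred: 60+31-12=79
Step 5: prey: 8+4-12=0; pred: 79+12-15=76
Step 6: prey: 0+0-0=0; pred: 76+0-15=61
Step 7: prey: 0+0-0=0; pred: 61+0-12=49
Step 8: prey: 0+0-0=0; pred: 49+0-9=40
Step 9: prey: 0+0-0=0; pred: 40+0-8=32
Step 10: prey: 0+0-0=0; pred: 32+0-6=26
Step 11: prey: 0+0-0=0; pred: 26+0-5=21
Max prey = 37 at step 1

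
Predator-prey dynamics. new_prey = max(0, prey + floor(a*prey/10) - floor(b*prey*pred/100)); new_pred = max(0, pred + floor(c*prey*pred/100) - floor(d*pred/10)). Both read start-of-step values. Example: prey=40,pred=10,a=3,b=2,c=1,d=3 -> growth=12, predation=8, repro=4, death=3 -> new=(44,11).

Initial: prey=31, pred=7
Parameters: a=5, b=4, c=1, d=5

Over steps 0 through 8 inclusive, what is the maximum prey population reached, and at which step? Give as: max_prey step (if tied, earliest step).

Answer: 135 7

Derivation:
Step 1: prey: 31+15-8=38; pred: 7+2-3=6
Step 2: prey: 38+19-9=48; pred: 6+2-3=5
Step 3: prey: 48+24-9=63; pred: 5+2-2=5
Step 4: prey: 63+31-12=82; pred: 5+3-2=6
Step 5: prey: 82+41-19=104; pred: 6+4-3=7
Step 6: prey: 104+52-29=127; pred: 7+7-3=11
Step 7: prey: 127+63-55=135; pred: 11+13-5=19
Step 8: prey: 135+67-102=100; pred: 19+25-9=35
Max prey = 135 at step 7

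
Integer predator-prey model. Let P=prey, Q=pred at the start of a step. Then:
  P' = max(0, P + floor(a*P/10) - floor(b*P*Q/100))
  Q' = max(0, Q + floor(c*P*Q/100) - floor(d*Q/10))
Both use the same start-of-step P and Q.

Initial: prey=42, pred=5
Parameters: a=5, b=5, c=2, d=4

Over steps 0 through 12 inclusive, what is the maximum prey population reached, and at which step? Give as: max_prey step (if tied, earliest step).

Answer: 61 2

Derivation:
Step 1: prey: 42+21-10=53; pred: 5+4-2=7
Step 2: prey: 53+26-18=61; pred: 7+7-2=12
Step 3: prey: 61+30-36=55; pred: 12+14-4=22
Step 4: prey: 55+27-60=22; pred: 22+24-8=38
Step 5: prey: 22+11-41=0; pred: 38+16-15=39
Step 6: prey: 0+0-0=0; pred: 39+0-15=24
Step 7: prey: 0+0-0=0; pred: 24+0-9=15
Step 8: prey: 0+0-0=0; pred: 15+0-6=9
Step 9: prey: 0+0-0=0; pred: 9+0-3=6
Step 10: prey: 0+0-0=0; pred: 6+0-2=4
Step 11: prey: 0+0-0=0; pred: 4+0-1=3
Step 12: prey: 0+0-0=0; pred: 3+0-1=2
Max prey = 61 at step 2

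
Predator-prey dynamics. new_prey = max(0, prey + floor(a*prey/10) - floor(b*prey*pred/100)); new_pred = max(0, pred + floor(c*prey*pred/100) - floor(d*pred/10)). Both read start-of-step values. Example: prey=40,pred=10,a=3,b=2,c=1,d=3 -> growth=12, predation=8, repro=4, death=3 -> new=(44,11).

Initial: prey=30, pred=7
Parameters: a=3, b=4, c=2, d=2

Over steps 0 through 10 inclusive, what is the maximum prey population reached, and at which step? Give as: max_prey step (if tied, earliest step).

Step 1: prey: 30+9-8=31; pred: 7+4-1=10
Step 2: prey: 31+9-12=28; pred: 10+6-2=14
Step 3: prey: 28+8-15=21; pred: 14+7-2=19
Step 4: prey: 21+6-15=12; pred: 19+7-3=23
Step 5: prey: 12+3-11=4; pred: 23+5-4=24
Step 6: prey: 4+1-3=2; pred: 24+1-4=21
Step 7: prey: 2+0-1=1; pred: 21+0-4=17
Step 8: prey: 1+0-0=1; pred: 17+0-3=14
Step 9: prey: 1+0-0=1; pred: 14+0-2=12
Step 10: prey: 1+0-0=1; pred: 12+0-2=10
Max prey = 31 at step 1

Answer: 31 1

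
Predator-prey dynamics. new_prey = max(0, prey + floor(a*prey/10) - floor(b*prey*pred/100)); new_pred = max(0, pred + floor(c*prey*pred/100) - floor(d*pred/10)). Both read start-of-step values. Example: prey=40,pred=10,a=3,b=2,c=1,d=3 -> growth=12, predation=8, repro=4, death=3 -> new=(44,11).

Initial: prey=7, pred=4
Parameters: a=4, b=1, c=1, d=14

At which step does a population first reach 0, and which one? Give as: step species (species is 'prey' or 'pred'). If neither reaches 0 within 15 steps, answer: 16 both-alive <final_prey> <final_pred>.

Answer: 1 pred

Derivation:
Step 1: prey: 7+2-0=9; pred: 4+0-5=0
First extinction: pred at step 1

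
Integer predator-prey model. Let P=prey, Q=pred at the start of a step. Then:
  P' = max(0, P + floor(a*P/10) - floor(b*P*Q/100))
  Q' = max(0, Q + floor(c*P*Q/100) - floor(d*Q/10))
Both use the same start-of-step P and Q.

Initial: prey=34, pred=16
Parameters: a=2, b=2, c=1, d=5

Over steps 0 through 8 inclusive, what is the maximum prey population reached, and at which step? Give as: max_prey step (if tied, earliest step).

Answer: 48 8

Derivation:
Step 1: prey: 34+6-10=30; pred: 16+5-8=13
Step 2: prey: 30+6-7=29; pred: 13+3-6=10
Step 3: prey: 29+5-5=29; pred: 10+2-5=7
Step 4: prey: 29+5-4=30; pred: 7+2-3=6
Step 5: prey: 30+6-3=33; pred: 6+1-3=4
Step 6: prey: 33+6-2=37; pred: 4+1-2=3
Step 7: prey: 37+7-2=42; pred: 3+1-1=3
Step 8: prey: 42+8-2=48; pred: 3+1-1=3
Max prey = 48 at step 8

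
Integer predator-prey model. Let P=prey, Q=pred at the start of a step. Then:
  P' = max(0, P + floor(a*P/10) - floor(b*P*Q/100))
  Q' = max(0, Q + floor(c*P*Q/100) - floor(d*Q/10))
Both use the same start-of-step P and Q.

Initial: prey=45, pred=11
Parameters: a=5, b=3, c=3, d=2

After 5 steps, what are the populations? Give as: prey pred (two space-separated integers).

Step 1: prey: 45+22-14=53; pred: 11+14-2=23
Step 2: prey: 53+26-36=43; pred: 23+36-4=55
Step 3: prey: 43+21-70=0; pred: 55+70-11=114
Step 4: prey: 0+0-0=0; pred: 114+0-22=92
Step 5: prey: 0+0-0=0; pred: 92+0-18=74

Answer: 0 74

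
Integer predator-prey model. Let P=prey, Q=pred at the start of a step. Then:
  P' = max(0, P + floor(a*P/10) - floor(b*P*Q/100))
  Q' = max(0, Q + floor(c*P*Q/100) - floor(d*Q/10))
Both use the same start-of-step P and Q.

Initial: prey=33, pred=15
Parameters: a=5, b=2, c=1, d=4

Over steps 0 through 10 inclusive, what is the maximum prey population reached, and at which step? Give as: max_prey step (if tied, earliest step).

Step 1: prey: 33+16-9=40; pred: 15+4-6=13
Step 2: prey: 40+20-10=50; pred: 13+5-5=13
Step 3: prey: 50+25-13=62; pred: 13+6-5=14
Step 4: prey: 62+31-17=76; pred: 14+8-5=17
Step 5: prey: 76+38-25=89; pred: 17+12-6=23
Step 6: prey: 89+44-40=93; pred: 23+20-9=34
Step 7: prey: 93+46-63=76; pred: 34+31-13=52
Step 8: prey: 76+38-79=35; pred: 52+39-20=71
Step 9: prey: 35+17-49=3; pred: 71+24-28=67
Step 10: prey: 3+1-4=0; pred: 67+2-26=43
Max prey = 93 at step 6

Answer: 93 6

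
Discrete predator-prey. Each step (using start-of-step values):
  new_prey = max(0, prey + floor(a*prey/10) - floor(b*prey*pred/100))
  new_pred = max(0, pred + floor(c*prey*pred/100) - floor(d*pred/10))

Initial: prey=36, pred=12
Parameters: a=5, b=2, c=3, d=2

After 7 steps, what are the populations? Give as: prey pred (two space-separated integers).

Answer: 0 90

Derivation:
Step 1: prey: 36+18-8=46; pred: 12+12-2=22
Step 2: prey: 46+23-20=49; pred: 22+30-4=48
Step 3: prey: 49+24-47=26; pred: 48+70-9=109
Step 4: prey: 26+13-56=0; pred: 109+85-21=173
Step 5: prey: 0+0-0=0; pred: 173+0-34=139
Step 6: prey: 0+0-0=0; pred: 139+0-27=112
Step 7: prey: 0+0-0=0; pred: 112+0-22=90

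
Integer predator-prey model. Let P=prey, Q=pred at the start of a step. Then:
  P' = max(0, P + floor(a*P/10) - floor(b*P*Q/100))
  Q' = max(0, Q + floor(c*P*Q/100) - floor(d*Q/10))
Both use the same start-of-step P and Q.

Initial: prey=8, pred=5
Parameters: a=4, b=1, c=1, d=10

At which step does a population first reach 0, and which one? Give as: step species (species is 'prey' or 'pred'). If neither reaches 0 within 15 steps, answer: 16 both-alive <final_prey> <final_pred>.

Step 1: prey: 8+3-0=11; pred: 5+0-5=0
First extinction: pred at step 1

Answer: 1 pred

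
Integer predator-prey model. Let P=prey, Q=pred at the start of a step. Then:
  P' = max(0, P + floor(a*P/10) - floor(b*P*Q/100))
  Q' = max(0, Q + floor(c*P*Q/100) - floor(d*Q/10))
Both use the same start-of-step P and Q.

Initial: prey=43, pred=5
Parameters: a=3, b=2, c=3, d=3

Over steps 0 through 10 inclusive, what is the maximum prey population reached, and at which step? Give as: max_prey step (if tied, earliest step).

Step 1: prey: 43+12-4=51; pred: 5+6-1=10
Step 2: prey: 51+15-10=56; pred: 10+15-3=22
Step 3: prey: 56+16-24=48; pred: 22+36-6=52
Step 4: prey: 48+14-49=13; pred: 52+74-15=111
Step 5: prey: 13+3-28=0; pred: 111+43-33=121
Step 6: prey: 0+0-0=0; pred: 121+0-36=85
Step 7: prey: 0+0-0=0; pred: 85+0-25=60
Step 8: prey: 0+0-0=0; pred: 60+0-18=42
Step 9: prey: 0+0-0=0; pred: 42+0-12=30
Step 10: prey: 0+0-0=0; pred: 30+0-9=21
Max prey = 56 at step 2

Answer: 56 2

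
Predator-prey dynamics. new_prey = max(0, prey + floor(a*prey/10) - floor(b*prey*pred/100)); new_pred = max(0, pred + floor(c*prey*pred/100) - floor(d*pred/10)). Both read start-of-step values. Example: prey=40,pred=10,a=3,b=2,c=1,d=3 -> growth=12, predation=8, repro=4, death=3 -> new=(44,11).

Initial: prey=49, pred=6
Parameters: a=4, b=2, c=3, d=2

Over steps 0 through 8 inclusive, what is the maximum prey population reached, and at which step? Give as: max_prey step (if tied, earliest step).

Answer: 72 2

Derivation:
Step 1: prey: 49+19-5=63; pred: 6+8-1=13
Step 2: prey: 63+25-16=72; pred: 13+24-2=35
Step 3: prey: 72+28-50=50; pred: 35+75-7=103
Step 4: prey: 50+20-103=0; pred: 103+154-20=237
Step 5: prey: 0+0-0=0; pred: 237+0-47=190
Step 6: prey: 0+0-0=0; pred: 190+0-38=152
Step 7: prey: 0+0-0=0; pred: 152+0-30=122
Step 8: prey: 0+0-0=0; pred: 122+0-24=98
Max prey = 72 at step 2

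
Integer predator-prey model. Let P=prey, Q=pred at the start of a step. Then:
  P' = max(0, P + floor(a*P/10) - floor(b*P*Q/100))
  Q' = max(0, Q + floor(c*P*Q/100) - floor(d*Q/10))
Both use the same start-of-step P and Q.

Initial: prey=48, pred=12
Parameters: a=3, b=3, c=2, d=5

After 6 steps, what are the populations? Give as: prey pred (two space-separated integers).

Answer: 3 10

Derivation:
Step 1: prey: 48+14-17=45; pred: 12+11-6=17
Step 2: prey: 45+13-22=36; pred: 17+15-8=24
Step 3: prey: 36+10-25=21; pred: 24+17-12=29
Step 4: prey: 21+6-18=9; pred: 29+12-14=27
Step 5: prey: 9+2-7=4; pred: 27+4-13=18
Step 6: prey: 4+1-2=3; pred: 18+1-9=10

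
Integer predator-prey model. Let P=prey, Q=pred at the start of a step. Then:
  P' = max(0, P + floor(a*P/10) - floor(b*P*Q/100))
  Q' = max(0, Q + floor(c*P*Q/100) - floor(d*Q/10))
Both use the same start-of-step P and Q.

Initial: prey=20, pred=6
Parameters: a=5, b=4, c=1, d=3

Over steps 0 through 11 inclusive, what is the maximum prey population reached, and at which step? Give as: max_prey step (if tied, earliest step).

Answer: 82 7

Derivation:
Step 1: prey: 20+10-4=26; pred: 6+1-1=6
Step 2: prey: 26+13-6=33; pred: 6+1-1=6
Step 3: prey: 33+16-7=42; pred: 6+1-1=6
Step 4: prey: 42+21-10=53; pred: 6+2-1=7
Step 5: prey: 53+26-14=65; pred: 7+3-2=8
Step 6: prey: 65+32-20=77; pred: 8+5-2=11
Step 7: prey: 77+38-33=82; pred: 11+8-3=16
Step 8: prey: 82+41-52=71; pred: 16+13-4=25
Step 9: prey: 71+35-71=35; pred: 25+17-7=35
Step 10: prey: 35+17-49=3; pred: 35+12-10=37
Step 11: prey: 3+1-4=0; pred: 37+1-11=27
Max prey = 82 at step 7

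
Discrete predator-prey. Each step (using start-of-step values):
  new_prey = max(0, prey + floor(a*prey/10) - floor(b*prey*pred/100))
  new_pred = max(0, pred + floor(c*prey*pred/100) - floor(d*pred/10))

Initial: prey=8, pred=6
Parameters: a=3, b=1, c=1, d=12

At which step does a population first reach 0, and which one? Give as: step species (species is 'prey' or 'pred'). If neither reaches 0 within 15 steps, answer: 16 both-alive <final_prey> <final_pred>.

Answer: 1 pred

Derivation:
Step 1: prey: 8+2-0=10; pred: 6+0-7=0
First extinction: pred at step 1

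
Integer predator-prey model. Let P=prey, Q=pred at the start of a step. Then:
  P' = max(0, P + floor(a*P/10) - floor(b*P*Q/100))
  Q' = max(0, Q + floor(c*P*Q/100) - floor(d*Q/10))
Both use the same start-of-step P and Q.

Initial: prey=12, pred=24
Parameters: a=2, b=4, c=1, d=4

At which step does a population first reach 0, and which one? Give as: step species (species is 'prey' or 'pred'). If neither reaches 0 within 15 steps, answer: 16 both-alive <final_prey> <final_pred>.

Answer: 16 both-alive 1 2

Derivation:
Step 1: prey: 12+2-11=3; pred: 24+2-9=17
Step 2: prey: 3+0-2=1; pred: 17+0-6=11
Step 3: prey: 1+0-0=1; pred: 11+0-4=7
Step 4: prey: 1+0-0=1; pred: 7+0-2=5
Step 5: prey: 1+0-0=1; pred: 5+0-2=3
Step 6: prey: 1+0-0=1; pred: 3+0-1=2
Step 7: prey: 1+0-0=1; pred: 2+0-0=2
Steps 8-15: state stable at prey=1, pred=2 (no change)
No extinction within 15 steps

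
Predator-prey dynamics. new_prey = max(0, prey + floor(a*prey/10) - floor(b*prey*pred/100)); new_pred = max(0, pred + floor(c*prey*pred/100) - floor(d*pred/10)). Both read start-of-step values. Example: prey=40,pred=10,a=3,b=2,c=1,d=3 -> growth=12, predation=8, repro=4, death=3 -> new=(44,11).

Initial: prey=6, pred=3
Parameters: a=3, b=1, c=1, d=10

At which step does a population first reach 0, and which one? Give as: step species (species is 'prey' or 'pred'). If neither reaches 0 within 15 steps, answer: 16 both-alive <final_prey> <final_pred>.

Answer: 1 pred

Derivation:
Step 1: prey: 6+1-0=7; pred: 3+0-3=0
First extinction: pred at step 1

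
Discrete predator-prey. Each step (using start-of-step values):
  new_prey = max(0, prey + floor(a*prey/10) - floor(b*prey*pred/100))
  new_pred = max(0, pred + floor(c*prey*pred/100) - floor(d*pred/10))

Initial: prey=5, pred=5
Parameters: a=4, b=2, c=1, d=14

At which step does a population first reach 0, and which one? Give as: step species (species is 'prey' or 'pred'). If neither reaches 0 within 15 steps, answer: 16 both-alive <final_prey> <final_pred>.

Step 1: prey: 5+2-0=7; pred: 5+0-7=0
First extinction: pred at step 1

Answer: 1 pred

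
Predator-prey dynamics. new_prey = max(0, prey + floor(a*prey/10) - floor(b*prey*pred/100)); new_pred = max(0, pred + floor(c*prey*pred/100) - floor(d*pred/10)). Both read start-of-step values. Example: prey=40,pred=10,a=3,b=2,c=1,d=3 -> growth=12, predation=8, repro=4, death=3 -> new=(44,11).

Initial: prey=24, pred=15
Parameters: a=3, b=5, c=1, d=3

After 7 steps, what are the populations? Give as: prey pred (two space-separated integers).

Answer: 5 3

Derivation:
Step 1: prey: 24+7-18=13; pred: 15+3-4=14
Step 2: prey: 13+3-9=7; pred: 14+1-4=11
Step 3: prey: 7+2-3=6; pred: 11+0-3=8
Step 4: prey: 6+1-2=5; pred: 8+0-2=6
Step 5: prey: 5+1-1=5; pred: 6+0-1=5
Step 6: prey: 5+1-1=5; pred: 5+0-1=4
Step 7: prey: 5+1-1=5; pred: 4+0-1=3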